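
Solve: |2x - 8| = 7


An absolute value equation |expr| = 7 gives two cases:
Case 1: 2x - 8 = 7
  2x = 15, so x = 15/2
Case 2: 2x - 8 = -7
  2x = 1, so x = 1/2

x = 1/2, x = 15/2


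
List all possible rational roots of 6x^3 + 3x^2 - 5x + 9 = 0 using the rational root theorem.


Rational root theorem: possible roots are ±p/q where:
  p divides the constant term (9): p ∈ {1, 3, 9}
  q divides the leading coefficient (6): q ∈ {1, 2, 3, 6}

All possible rational roots: -9, -9/2, -3, -3/2, -1, -1/2, -1/3, -1/6, 1/6, 1/3, 1/2, 1, 3/2, 3, 9/2, 9

-9, -9/2, -3, -3/2, -1, -1/2, -1/3, -1/6, 1/6, 1/3, 1/2, 1, 3/2, 3, 9/2, 9


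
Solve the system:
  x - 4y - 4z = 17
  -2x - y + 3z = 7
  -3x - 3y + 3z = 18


Using Cramer's rule. Expand each determinant along the first row.
D  = 1*[(-1)*3 - 3*(-3)] - (-4)*[(-2)*3 - 3*(-3)] + (-4)*[(-2)*(-3) - (-1)*(-3)]
  = 1*(6) - (-4)*(3) + (-4)*(3) = 6
Dx = 17*[(-1)*3 - 3*(-3)] - (-4)*[7*3 - 3*18] + (-4)*[7*(-3) - (-1)*18]
  = 17*(6) - (-4)*(-33) + (-4)*(-3) = -18
Dy = 1*[7*3 - 3*18] - 17*[(-2)*3 - 3*(-3)] + (-4)*[(-2)*18 - 7*(-3)]
  = 1*(-33) - 17*(3) + (-4)*(-15) = -24
Dz = 1*[(-1)*18 - 7*(-3)] - (-4)*[(-2)*18 - 7*(-3)] + 17*[(-2)*(-3) - (-1)*(-3)]
  = 1*(3) - (-4)*(-15) + 17*(3) = -6
x = Dx/D = -18/6 = -3, y = Dy/D = -24/6 = -4, z = Dz/D = -6/6 = -1
Check eq1: (1)(-3) + (-4)(-4) + (-4)(-1) = 17 = 17 ✓
Check eq2: (-2)(-3) + (-1)(-4) + (3)(-1) = 7 = 7 ✓
Check eq3: (-3)(-3) + (-3)(-4) + (3)(-1) = 18 = 18 ✓

x = -3, y = -4, z = -1


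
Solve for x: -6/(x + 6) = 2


Multiply both sides by (x + 6): -6 = 2(x + 6)
Distribute: -6 = 2x + 12
2x = -6 - 12 = -18
x = -9

x = -9


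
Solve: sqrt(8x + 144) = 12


Square both sides: 8x + 144 = 12^2 = 144
8x = 144 - 144 = 0
x = 0
Check: sqrt(8*0 + 144) = sqrt(144) = 12 ✓

x = 0


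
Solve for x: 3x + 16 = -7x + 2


Starting with: 3x + 16 = -7x + 2
Move all x terms to left: (3 + 7)x = 2 - 16
Simplify: 10x = -14
Divide both sides by 10: x = -7/5

x = -7/5


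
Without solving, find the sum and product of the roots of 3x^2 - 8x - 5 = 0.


By Vieta's formulas for ax^2 + bx + c = 0:
  Sum of roots = -b/a
  Product of roots = c/a

Here a = 3, b = -8, c = -5
Sum = -(-8)/3 = 8/3
Product = -5/3 = -5/3

Sum = 8/3, Product = -5/3


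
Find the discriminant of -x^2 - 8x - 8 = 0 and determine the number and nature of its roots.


For ax^2 + bx + c = 0, discriminant D = b^2 - 4ac
Here a = -1, b = -8, c = -8
D = (-8)^2 - 4(-1)(-8) = 64 - 32 = 32

D = 32 > 0 but not a perfect square
The equation has 2 distinct real irrational roots.

Discriminant = 32, 2 distinct real irrational roots


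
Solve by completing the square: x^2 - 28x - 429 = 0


Start: x^2 - 28x - 429 = 0
Move constant: x^2 - 28x = 429
Half of -28 is -14, squared is 196
Add 196 to both sides: x^2 - 28x + 196 = 625
(x - 14)^2 = 625
x - 14 = ±25
x = 14 + 25 = 39 or x = 14 - 25 = -11

x = -11, x = 39


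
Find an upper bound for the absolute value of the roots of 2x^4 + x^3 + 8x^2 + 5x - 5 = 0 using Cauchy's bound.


Cauchy's bound: all roots r satisfy |r| <= 1 + max(|a_i/a_n|) for i = 0,...,n-1
where a_n is the leading coefficient.

Coefficients: [2, 1, 8, 5, -5]
Leading coefficient a_n = 2
Ratios |a_i/a_n|: 1/2, 4, 5/2, 5/2
Maximum ratio: 4
Cauchy's bound: |r| <= 1 + 4 = 5

Upper bound = 5


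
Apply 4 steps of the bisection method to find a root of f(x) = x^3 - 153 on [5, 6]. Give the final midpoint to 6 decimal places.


f(x) = x^3 - 153
f(5) = -28 < 0
f(6) = 63 > 0

Step 1: midpoint = (5.000000 + 6.000000)/2 = 5.500000
  f(5.500000) = 13.375000
  f(mid) > 0, so root is in [5.000000, 5.500000]

Step 2: midpoint = (5.000000 + 5.500000)/2 = 5.250000
  f(5.250000) = -8.296875
  f(mid) < 0, so root is in [5.250000, 5.500000]

Step 3: midpoint = (5.250000 + 5.500000)/2 = 5.375000
  f(5.375000) = 2.287109
  f(mid) > 0, so root is in [5.250000, 5.375000]

Step 4: midpoint = (5.250000 + 5.375000)/2 = 5.312500
  f(5.312500) = -3.067139
  f(mid) < 0, so root is in [5.312500, 5.375000]

midpoint = 5.312500


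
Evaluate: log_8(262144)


We need the exponent such that 8^? = 262144
8^6 = 262144
Therefore log_8(262144) = 6

6


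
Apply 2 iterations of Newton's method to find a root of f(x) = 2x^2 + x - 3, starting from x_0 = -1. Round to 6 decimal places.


Newton's method: x_(n+1) = x_n - f(x_n)/f'(x_n)
f(x) = 2x^2 + x - 3
f'(x) = 4x + 1

Iteration 1:
  f(-1.000000) = -2.000000
  f'(-1.000000) = -3.000000
  x_1 = -1.000000 - (-2.000000)/(-3.000000) = -1.666667

Iteration 2:
  f(-1.666667) = 0.888889
  f'(-1.666667) = -5.666667
  x_2 = -1.666667 - (0.888889)/(-5.666667) = -1.509804

x_2 = -1.509804


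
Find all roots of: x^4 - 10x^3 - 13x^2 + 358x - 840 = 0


Let p(x) = x^4 - 10x^3 - 13x^2 + 358x - 840. By the rational root theorem (leading coefficient 1), any rational root is an integer divisor of 840: try ±1, ±2, ... in turn.
Test x = 1: value = -504 ≠ 0.
Test x = -1: value = -1200 ≠ 0.
Test x = 2: value = -240 ≠ 0.
Test x = -2: value = -1512 ≠ 0.
Test x = 3: value = -72 ≠ 0.
Test x = -3: value = -1680 ≠ 0.
Test x = 4: value = 0 ✓, so (x - 4) is a factor.
Synthetic division by (x - 4): bring down 1; 1(4) - 10 = -6; (-6)(4) - 13 = -37; (-37)(4) + 358 = 210; 210(4) - 840 = 0 → quotient x^3 - 6x^2 - 37x + 210, remainder 0.
Continue with the quotient x^3 - 6x^2 - 37x + 210 (candidates must divide 210).
Test x = 5: value = 0 ✓, so (x - 5) is a factor.
Synthetic division by (x - 5): bring down 1; 1(5) - 6 = -1; (-1)(5) - 37 = -42; (-42)(5) + 210 = 0 → quotient x^2 - x - 42, remainder 0.
Solve the quadratic x^2 - x - 42 = 0: discriminant = (-1)^2 - 4(1)(-42) = 1 + 168 = 169.
sqrt(169) = 13, so x = (1 ± 13)/2: x = 7 or x = -6.
Collecting all roots found:

x = -6, x = 4, x = 5, x = 7


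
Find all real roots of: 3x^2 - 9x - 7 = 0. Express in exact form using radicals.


Using the quadratic formula: x = (-b ± sqrt(b^2 - 4ac)) / (2a)
Here a = 3, b = -9, c = -7
Discriminant = b^2 - 4ac = (-9)^2 - 4(3)(-7) = 81 + 84 = 165
Since discriminant = 165 > 0, there are two real roots.
x = (9 ± sqrt(165)) / 6
Numerically: x ≈ 3.6409 or x ≈ -0.6409

x = (9 + sqrt(165)) / 6 or x = (9 - sqrt(165)) / 6


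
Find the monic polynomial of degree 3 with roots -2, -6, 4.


A monic polynomial with roots -2, -6, 4 is:
p(x) = (x + 2)(x + 6)(x - 4)
After multiplying by (x + 2): x + 2
After multiplying by (x + 6): x^2 + 8x + 12
After multiplying by (x - 4): x^3 + 4x^2 - 20x - 48

x^3 + 4x^2 - 20x - 48


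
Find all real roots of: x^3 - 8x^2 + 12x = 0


The constant term is 0, so x = 0 is a root. Factor out x:
  x(x^2 - 8x + 12) = 0
Solve the quadratic x^2 - 8x + 12 = 0: discriminant = (-8)^2 - 4(1)(12) = 64 - 48 = 16.
sqrt(16) = 4, so x = (8 ± 4)/2: x = 6 or x = 2.

x = 0, x = 2, x = 6


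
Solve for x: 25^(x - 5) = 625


Express both sides with the same base.
625 = 25^2
Since the bases match, equate exponents: x - 5 = 2
So x = 2 - (-5) = 7

x = 7


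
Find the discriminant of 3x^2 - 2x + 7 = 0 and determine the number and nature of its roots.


For ax^2 + bx + c = 0, discriminant D = b^2 - 4ac
Here a = 3, b = -2, c = 7
D = (-2)^2 - 4(3)(7) = 4 - 84 = -80

D = -80 < 0
The equation has no real roots (2 complex conjugate roots).

Discriminant = -80, no real roots (2 complex conjugate roots)


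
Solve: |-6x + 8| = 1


An absolute value equation |expr| = 1 gives two cases:
Case 1: -6x + 8 = 1
  -6x = -7, so x = 7/6
Case 2: -6x + 8 = -1
  -6x = -9, so x = 3/2

x = 7/6, x = 3/2


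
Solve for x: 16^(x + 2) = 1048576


Express both sides with the same base.
1048576 = 16^5
Since the bases match, equate exponents: x + 2 = 5
So x = 5 - (2) = 3

x = 3


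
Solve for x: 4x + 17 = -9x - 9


Starting with: 4x + 17 = -9x - 9
Move all x terms to left: (4 + 9)x = -9 - 17
Simplify: 13x = -26
Divide both sides by 13: x = -2

x = -2


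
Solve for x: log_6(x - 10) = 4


Convert to exponential form: x - 10 = 6^4 = 1296
x = 1296 + 10 = 1306
Check: log_6(1306 - 10) = log_6(1296) = log_6(1296) = 4 ✓

x = 1306


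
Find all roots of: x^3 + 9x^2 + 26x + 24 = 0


Let p(x) = x^3 + 9x^2 + 26x + 24. By the rational root theorem (leading coefficient 1), any rational root is an integer divisor of 24: try ±1, ±2, ... in turn.
Test x = 1: value = 60 ≠ 0.
Test x = -1: value = 6 ≠ 0.
Test x = 2: value = 120 ≠ 0.
Test x = -2: value = 0 ✓, so (x + 2) is a factor.
Synthetic division by (x + 2): bring down 1; 1(-2) + 9 = 7; 7(-2) + 26 = 12; 12(-2) + 24 = 0 → quotient x^2 + 7x + 12, remainder 0.
Solve the quadratic x^2 + 7x + 12 = 0: discriminant = 7^2 - 4(1)(12) = 49 - 48 = 1.
sqrt(1) = 1, so x = (-7 ± 1)/2: x = -3 or x = -4.
Collecting all roots found:

x = -4, x = -3, x = -2


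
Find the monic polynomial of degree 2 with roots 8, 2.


A monic polynomial with roots 8, 2 is:
p(x) = (x - 8)(x - 2)
After multiplying by (x - 8): x - 8
After multiplying by (x - 2): x^2 - 10x + 16

x^2 - 10x + 16


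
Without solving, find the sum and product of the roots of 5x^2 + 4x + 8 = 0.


By Vieta's formulas for ax^2 + bx + c = 0:
  Sum of roots = -b/a
  Product of roots = c/a

Here a = 5, b = 4, c = 8
Sum = -(4)/5 = -4/5
Product = 8/5 = 8/5

Sum = -4/5, Product = 8/5


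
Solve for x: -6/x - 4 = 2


Subtract -4 from both sides: -6/x = 6
Multiply both sides by x: -6 = 6 * x
Divide by 6: x = -1

x = -1


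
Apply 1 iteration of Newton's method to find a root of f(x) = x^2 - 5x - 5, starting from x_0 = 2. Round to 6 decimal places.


Newton's method: x_(n+1) = x_n - f(x_n)/f'(x_n)
f(x) = x^2 - 5x - 5
f'(x) = 2x - 5

Iteration 1:
  f(2.000000) = -11.000000
  f'(2.000000) = -1.000000
  x_1 = 2.000000 - (-11.000000)/(-1.000000) = -9.000000

x_1 = -9.000000


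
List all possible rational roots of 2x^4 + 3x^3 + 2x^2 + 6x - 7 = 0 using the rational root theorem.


Rational root theorem: possible roots are ±p/q where:
  p divides the constant term (-7): p ∈ {1, 7}
  q divides the leading coefficient (2): q ∈ {1, 2}

All possible rational roots: -7, -7/2, -1, -1/2, 1/2, 1, 7/2, 7

-7, -7/2, -1, -1/2, 1/2, 1, 7/2, 7


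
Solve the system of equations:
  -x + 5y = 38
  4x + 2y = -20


Using Cramer's rule:
Determinant D = (-1)(2) - (4)(5) = -2 - 20 = -22
Dx = (38)(2) - (-20)(5) = 76 + 100 = 176
Dy = (-1)(-20) - (4)(38) = 20 - 152 = -132
x = Dx/D = 176/-22 = -8
y = Dy/D = -132/-22 = 6

x = -8, y = 6


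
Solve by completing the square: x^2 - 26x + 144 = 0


Start: x^2 - 26x + 144 = 0
Move constant: x^2 - 26x = -144
Half of -26 is -13, squared is 169
Add 169 to both sides: x^2 - 26x + 169 = 25
(x - 13)^2 = 25
x - 13 = ±5
x = 13 + 5 = 18 or x = 13 - 5 = 8

x = 8, x = 18


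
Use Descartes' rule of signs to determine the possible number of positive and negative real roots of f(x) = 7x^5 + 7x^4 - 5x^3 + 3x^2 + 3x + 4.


Descartes' rule of signs:

For positive roots, count sign changes in f(x) = 7x^5 + 7x^4 - 5x^3 + 3x^2 + 3x + 4:
Signs of coefficients: +, +, -, +, +, +
Number of sign changes: 2
Possible positive real roots: 2, 0

For negative roots, examine f(-x) = -7x^5 + 7x^4 + 5x^3 + 3x^2 - 3x + 4:
Signs of coefficients: -, +, +, +, -, +
Number of sign changes: 3
Possible negative real roots: 3, 1

Positive roots: 2 or 0; Negative roots: 3 or 1


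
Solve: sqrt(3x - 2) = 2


Square both sides: 3x - 2 = 2^2 = 4
3x = 4 + 2 = 6
x = 2
Check: sqrt(3*2 - 2) = sqrt(4) = 2 ✓

x = 2


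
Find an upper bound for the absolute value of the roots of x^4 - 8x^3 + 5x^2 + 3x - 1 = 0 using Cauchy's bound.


Cauchy's bound: all roots r satisfy |r| <= 1 + max(|a_i/a_n|) for i = 0,...,n-1
where a_n is the leading coefficient.

Coefficients: [1, -8, 5, 3, -1]
Leading coefficient a_n = 1
Ratios |a_i/a_n|: 8, 5, 3, 1
Maximum ratio: 8
Cauchy's bound: |r| <= 1 + 8 = 9

Upper bound = 9


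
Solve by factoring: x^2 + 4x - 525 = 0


We need two numbers that multiply to -525 and add to 4.
Those numbers are 25 and -21 (since 25 * (-21) = -525 and 25 + (-21) = 4).
So x^2 + 4x - 525 = (x + 25)(x - 21) = 0
Setting each factor to zero: x = -25 or x = 21

x = -25, x = 21


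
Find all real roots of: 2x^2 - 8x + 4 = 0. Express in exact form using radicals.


Using the quadratic formula: x = (-b ± sqrt(b^2 - 4ac)) / (2a)
Here a = 2, b = -8, c = 4
Discriminant = b^2 - 4ac = (-8)^2 - 4(2)(4) = 64 - 32 = 32
Since discriminant = 32 > 0, there are two real roots.
x = (8 ± 4*sqrt(2)) / 4
Simplifying: x = 2 ± sqrt(2)
Numerically: x ≈ 3.4142 or x ≈ 0.5858

x = 2 + sqrt(2) or x = 2 - sqrt(2)


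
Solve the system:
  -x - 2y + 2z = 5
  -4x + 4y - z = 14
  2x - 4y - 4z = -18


Using Cramer's rule. Expand each determinant along the first row.
D  = (-1)*[4*(-4) - (-1)*(-4)] - (-2)*[(-4)*(-4) - (-1)*2] + 2*[(-4)*(-4) - 4*2]
  = (-1)*(-20) - (-2)*(18) + 2*(8) = 72
Dx = 5*[4*(-4) - (-1)*(-4)] - (-2)*[14*(-4) - (-1)*(-18)] + 2*[14*(-4) - 4*(-18)]
  = 5*(-20) - (-2)*(-74) + 2*(16) = -216
Dy = (-1)*[14*(-4) - (-1)*(-18)] - 5*[(-4)*(-4) - (-1)*2] + 2*[(-4)*(-18) - 14*2]
  = (-1)*(-74) - 5*(18) + 2*(44) = 72
Dz = (-1)*[4*(-18) - 14*(-4)] - (-2)*[(-4)*(-18) - 14*2] + 5*[(-4)*(-4) - 4*2]
  = (-1)*(-16) - (-2)*(44) + 5*(8) = 144
x = Dx/D = -216/72 = -3, y = Dy/D = 72/72 = 1, z = Dz/D = 144/72 = 2
Check eq1: (-1)(-3) + (-2)(1) + (2)(2) = 5 = 5 ✓
Check eq2: (-4)(-3) + (4)(1) + (-1)(2) = 14 = 14 ✓
Check eq3: (2)(-3) + (-4)(1) + (-4)(2) = -18 = -18 ✓

x = -3, y = 1, z = 2


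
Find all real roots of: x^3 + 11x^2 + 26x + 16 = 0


Let p(x) = x^3 + 11x^2 + 26x + 16. By the rational root theorem (leading coefficient 1), any rational root is an integer divisor of 16: try ±1, ±2, ... in turn.
Test x = 1: value = 54 ≠ 0.
Test x = -1: value = 0 ✓, so (x + 1) is a factor.
Synthetic division by (x + 1): bring down 1; 1(-1) + 11 = 10; 10(-1) + 26 = 16; 16(-1) + 16 = 0 → quotient x^2 + 10x + 16, remainder 0.
Solve the quadratic x^2 + 10x + 16 = 0: discriminant = 10^2 - 4(1)(16) = 100 - 64 = 36.
sqrt(36) = 6, so x = (-10 ± 6)/2: x = -2 or x = -8.

x = -8, x = -2, x = -1


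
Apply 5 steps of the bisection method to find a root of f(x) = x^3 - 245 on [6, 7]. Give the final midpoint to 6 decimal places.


f(x) = x^3 - 245
f(6) = -29 < 0
f(7) = 98 > 0

Step 1: midpoint = (6.000000 + 7.000000)/2 = 6.500000
  f(6.500000) = 29.625000
  f(mid) > 0, so root is in [6.000000, 6.500000]

Step 2: midpoint = (6.000000 + 6.500000)/2 = 6.250000
  f(6.250000) = -0.859375
  f(mid) < 0, so root is in [6.250000, 6.500000]

Step 3: midpoint = (6.250000 + 6.500000)/2 = 6.375000
  f(6.375000) = 14.083984
  f(mid) > 0, so root is in [6.250000, 6.375000]

Step 4: midpoint = (6.250000 + 6.375000)/2 = 6.312500
  f(6.312500) = 6.538330
  f(mid) > 0, so root is in [6.250000, 6.312500]

Step 5: midpoint = (6.250000 + 6.312500)/2 = 6.281250
  f(6.281250) = 2.821075
  f(mid) > 0, so root is in [6.250000, 6.281250]

midpoint = 6.281250


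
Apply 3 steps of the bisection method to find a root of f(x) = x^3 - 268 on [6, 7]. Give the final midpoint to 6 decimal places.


f(x) = x^3 - 268
f(6) = -52 < 0
f(7) = 75 > 0

Step 1: midpoint = (6.000000 + 7.000000)/2 = 6.500000
  f(6.500000) = 6.625000
  f(mid) > 0, so root is in [6.000000, 6.500000]

Step 2: midpoint = (6.000000 + 6.500000)/2 = 6.250000
  f(6.250000) = -23.859375
  f(mid) < 0, so root is in [6.250000, 6.500000]

Step 3: midpoint = (6.250000 + 6.500000)/2 = 6.375000
  f(6.375000) = -8.916016
  f(mid) < 0, so root is in [6.375000, 6.500000]

midpoint = 6.375000


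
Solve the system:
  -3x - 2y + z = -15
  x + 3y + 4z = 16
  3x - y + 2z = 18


Using Cramer's rule. Expand each determinant along the first row.
D  = (-3)*[3*2 - 4*(-1)] - (-2)*[1*2 - 4*3] + 1*[1*(-1) - 3*3]
  = (-3)*(10) - (-2)*(-10) + 1*(-10) = -60
Dx = (-15)*[3*2 - 4*(-1)] - (-2)*[16*2 - 4*18] + 1*[16*(-1) - 3*18]
  = (-15)*(10) - (-2)*(-40) + 1*(-70) = -300
Dy = (-3)*[16*2 - 4*18] - (-15)*[1*2 - 4*3] + 1*[1*18 - 16*3]
  = (-3)*(-40) - (-15)*(-10) + 1*(-30) = -60
Dz = (-3)*[3*18 - 16*(-1)] - (-2)*[1*18 - 16*3] + (-15)*[1*(-1) - 3*3]
  = (-3)*(70) - (-2)*(-30) + (-15)*(-10) = -120
x = Dx/D = -300/-60 = 5, y = Dy/D = -60/-60 = 1, z = Dz/D = -120/-60 = 2
Check eq1: (-3)(5) + (-2)(1) + (1)(2) = -15 = -15 ✓
Check eq2: (1)(5) + (3)(1) + (4)(2) = 16 = 16 ✓
Check eq3: (3)(5) + (-1)(1) + (2)(2) = 18 = 18 ✓

x = 5, y = 1, z = 2


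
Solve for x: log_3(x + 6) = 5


Convert to exponential form: x + 6 = 3^5 = 243
x = 243 - 6 = 237
Check: log_3(237 + 6) = log_3(243) = log_3(243) = 5 ✓

x = 237


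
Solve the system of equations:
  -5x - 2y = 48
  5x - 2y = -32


Using Cramer's rule:
Determinant D = (-5)(-2) - (5)(-2) = 10 + 10 = 20
Dx = (48)(-2) - (-32)(-2) = -96 - 64 = -160
Dy = (-5)(-32) - (5)(48) = 160 - 240 = -80
x = Dx/D = -160/20 = -8
y = Dy/D = -80/20 = -4

x = -8, y = -4


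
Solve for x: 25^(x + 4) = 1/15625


Express both sides with the same base.
1/15625 = 25^(-3)
Since the bases match, equate exponents: x + 4 = -3
So x = -3 - (4) = -7

x = -7


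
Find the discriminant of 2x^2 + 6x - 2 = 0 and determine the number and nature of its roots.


For ax^2 + bx + c = 0, discriminant D = b^2 - 4ac
Here a = 2, b = 6, c = -2
D = (6)^2 - 4(2)(-2) = 36 + 16 = 52

D = 52 > 0 but not a perfect square
The equation has 2 distinct real irrational roots.

Discriminant = 52, 2 distinct real irrational roots


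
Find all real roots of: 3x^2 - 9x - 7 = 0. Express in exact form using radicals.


Using the quadratic formula: x = (-b ± sqrt(b^2 - 4ac)) / (2a)
Here a = 3, b = -9, c = -7
Discriminant = b^2 - 4ac = (-9)^2 - 4(3)(-7) = 81 + 84 = 165
Since discriminant = 165 > 0, there are two real roots.
x = (9 ± sqrt(165)) / 6
Numerically: x ≈ 3.6409 or x ≈ -0.6409

x = (9 + sqrt(165)) / 6 or x = (9 - sqrt(165)) / 6


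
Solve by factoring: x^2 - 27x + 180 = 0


We need two numbers that multiply to 180 and add to -27.
Those numbers are -15 and -12 (since (-15) * (-12) = 180 and (-15) + (-12) = -27).
So x^2 - 27x + 180 = (x - 15)(x - 12) = 0
Setting each factor to zero: x = 15 or x = 12

x = 12, x = 15


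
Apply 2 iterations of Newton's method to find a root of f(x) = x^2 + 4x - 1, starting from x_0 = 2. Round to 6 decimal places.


Newton's method: x_(n+1) = x_n - f(x_n)/f'(x_n)
f(x) = x^2 + 4x - 1
f'(x) = 2x + 4

Iteration 1:
  f(2.000000) = 11.000000
  f'(2.000000) = 8.000000
  x_1 = 2.000000 - (11.000000)/(8.000000) = 0.625000

Iteration 2:
  f(0.625000) = 1.890625
  f'(0.625000) = 5.250000
  x_2 = 0.625000 - (1.890625)/(5.250000) = 0.264881

x_2 = 0.264881


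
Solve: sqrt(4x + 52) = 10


Square both sides: 4x + 52 = 10^2 = 100
4x = 100 - 52 = 48
x = 12
Check: sqrt(4*12 + 52) = sqrt(100) = 10 ✓

x = 12


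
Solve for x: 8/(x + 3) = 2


Multiply both sides by (x + 3): 8 = 2(x + 3)
Distribute: 8 = 2x + 6
2x = 8 - 6 = 2
x = 1

x = 1


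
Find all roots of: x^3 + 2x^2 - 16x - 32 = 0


Let p(x) = x^3 + 2x^2 - 16x - 32. By the rational root theorem (leading coefficient 1), any rational root is an integer divisor of 32: try ±1, ±2, ... in turn.
Test x = 1: value = -45 ≠ 0.
Test x = -1: value = -15 ≠ 0.
Test x = 2: value = -48 ≠ 0.
Test x = -2: value = 0 ✓, so (x + 2) is a factor.
Synthetic division by (x + 2): bring down 1; 1(-2) + 2 = 0; 0(-2) - 16 = -16; (-16)(-2) - 32 = 0 → quotient x^2 - 16, remainder 0.
Solve the quadratic x^2 - 16 = 0: discriminant = 0^2 - 4(1)(-16) = 0 + 64 = 64.
sqrt(64) = 8, so x = (0 ± 8)/2: x = 4 or x = -4.
Collecting all roots found:

x = -4, x = -2, x = 4


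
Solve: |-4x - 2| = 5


An absolute value equation |expr| = 5 gives two cases:
Case 1: -4x - 2 = 5
  -4x = 7, so x = -7/4
Case 2: -4x - 2 = -5
  -4x = -3, so x = 3/4

x = -7/4, x = 3/4


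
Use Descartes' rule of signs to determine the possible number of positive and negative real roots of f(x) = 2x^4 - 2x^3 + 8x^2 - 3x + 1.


Descartes' rule of signs:

For positive roots, count sign changes in f(x) = 2x^4 - 2x^3 + 8x^2 - 3x + 1:
Signs of coefficients: +, -, +, -, +
Number of sign changes: 4
Possible positive real roots: 4, 2, 0

For negative roots, examine f(-x) = 2x^4 + 2x^3 + 8x^2 + 3x + 1:
Signs of coefficients: +, +, +, +, +
Number of sign changes: 0
Possible negative real roots: 0

Positive roots: 4 or 2 or 0; Negative roots: 0


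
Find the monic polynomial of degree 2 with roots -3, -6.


A monic polynomial with roots -3, -6 is:
p(x) = (x + 3)(x + 6)
After multiplying by (x + 3): x + 3
After multiplying by (x + 6): x^2 + 9x + 18

x^2 + 9x + 18


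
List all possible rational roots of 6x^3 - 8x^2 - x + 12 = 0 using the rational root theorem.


Rational root theorem: possible roots are ±p/q where:
  p divides the constant term (12): p ∈ {1, 2, 3, 4, 6, 12}
  q divides the leading coefficient (6): q ∈ {1, 2, 3, 6}

All possible rational roots: -12, -6, -4, -3, -2, -3/2, -4/3, -1, -2/3, -1/2, -1/3, -1/6, 1/6, 1/3, 1/2, 2/3, 1, 4/3, 3/2, 2, 3, 4, 6, 12

-12, -6, -4, -3, -2, -3/2, -4/3, -1, -2/3, -1/2, -1/3, -1/6, 1/6, 1/3, 1/2, 2/3, 1, 4/3, 3/2, 2, 3, 4, 6, 12


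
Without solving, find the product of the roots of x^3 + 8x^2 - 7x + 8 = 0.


By Vieta's formulas for x^3 + bx^2 + cx + d = 0:
  r1 + r2 + r3 = -b/a = -8
  r1*r2 + r1*r3 + r2*r3 = c/a = -7
  r1*r2*r3 = -d/a = -8


Product = -8


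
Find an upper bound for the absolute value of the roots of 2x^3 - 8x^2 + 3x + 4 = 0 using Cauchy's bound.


Cauchy's bound: all roots r satisfy |r| <= 1 + max(|a_i/a_n|) for i = 0,...,n-1
where a_n is the leading coefficient.

Coefficients: [2, -8, 3, 4]
Leading coefficient a_n = 2
Ratios |a_i/a_n|: 4, 3/2, 2
Maximum ratio: 4
Cauchy's bound: |r| <= 1 + 4 = 5

Upper bound = 5


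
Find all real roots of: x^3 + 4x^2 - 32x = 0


The constant term is 0, so x = 0 is a root. Factor out x:
  x(x^2 + 4x - 32) = 0
Solve the quadratic x^2 + 4x - 32 = 0: discriminant = 4^2 - 4(1)(-32) = 16 + 128 = 144.
sqrt(144) = 12, so x = (-4 ± 12)/2: x = 4 or x = -8.

x = -8, x = 0, x = 4


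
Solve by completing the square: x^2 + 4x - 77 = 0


Start: x^2 + 4x - 77 = 0
Move constant: x^2 + 4x = 77
Half of 4 is 2, squared is 4
Add 4 to both sides: x^2 + 4x + 4 = 81
(x + 2)^2 = 81
x + 2 = ±9
x = -2 + 9 = 7 or x = -2 - 9 = -11

x = -11, x = 7


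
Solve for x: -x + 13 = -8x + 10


Starting with: -x + 13 = -8x + 10
Move all x terms to left: (-1 + 8)x = 10 - 13
Simplify: 7x = -3
Divide both sides by 7: x = -3/7

x = -3/7


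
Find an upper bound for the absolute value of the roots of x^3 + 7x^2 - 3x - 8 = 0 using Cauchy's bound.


Cauchy's bound: all roots r satisfy |r| <= 1 + max(|a_i/a_n|) for i = 0,...,n-1
where a_n is the leading coefficient.

Coefficients: [1, 7, -3, -8]
Leading coefficient a_n = 1
Ratios |a_i/a_n|: 7, 3, 8
Maximum ratio: 8
Cauchy's bound: |r| <= 1 + 8 = 9

Upper bound = 9


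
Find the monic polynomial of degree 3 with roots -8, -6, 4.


A monic polynomial with roots -8, -6, 4 is:
p(x) = (x + 8)(x + 6)(x - 4)
After multiplying by (x + 8): x + 8
After multiplying by (x + 6): x^2 + 14x + 48
After multiplying by (x - 4): x^3 + 10x^2 - 8x - 192

x^3 + 10x^2 - 8x - 192


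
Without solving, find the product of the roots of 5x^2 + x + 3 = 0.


By Vieta's formulas for ax^2 + bx + c = 0:
  Sum of roots = -b/a
  Product of roots = c/a

Here a = 5, b = 1, c = 3
Sum = -(1)/5 = -1/5
Product = 3/5 = 3/5

Product = 3/5


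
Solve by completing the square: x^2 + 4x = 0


Start: x^2 + 4x + 0 = 0
Move constant: x^2 + 4x = 0
Half of 4 is 2, squared is 4
Add 4 to both sides: x^2 + 4x + 4 = 4
(x + 2)^2 = 4
x + 2 = ±2
x = -2 + 2 = 0 or x = -2 - 2 = -4

x = -4, x = 0


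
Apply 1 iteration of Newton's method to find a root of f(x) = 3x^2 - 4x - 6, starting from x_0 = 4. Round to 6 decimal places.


Newton's method: x_(n+1) = x_n - f(x_n)/f'(x_n)
f(x) = 3x^2 - 4x - 6
f'(x) = 6x - 4

Iteration 1:
  f(4.000000) = 26.000000
  f'(4.000000) = 20.000000
  x_1 = 4.000000 - (26.000000)/(20.000000) = 2.700000

x_1 = 2.700000


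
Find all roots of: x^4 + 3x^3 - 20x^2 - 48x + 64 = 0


Let p(x) = x^4 + 3x^3 - 20x^2 - 48x + 64. By the rational root theorem (leading coefficient 1), any rational root is an integer divisor of 64: try ±1, ±2, ... in turn.
Test x = 1: value = 0 ✓, so (x - 1) is a factor.
Synthetic division by (x - 1): bring down 1; 1(1) + 3 = 4; 4(1) - 20 = -16; (-16)(1) - 48 = -64; (-64)(1) + 64 = 0 → quotient x^3 + 4x^2 - 16x - 64, remainder 0.
Continue with the quotient x^3 + 4x^2 - 16x - 64 (candidates must divide 64; re-test x = 1 first in case it repeats).
Test x = 1: value = -75 ≠ 0.
Test x = -1: value = -45 ≠ 0.
Test x = 2: value = -72 ≠ 0.
Test x = -2: value = -24 ≠ 0.
Test x = 4: value = 0 ✓, so (x - 4) is a factor.
Synthetic division by (x - 4): bring down 1; 1(4) + 4 = 8; 8(4) - 16 = 16; 16(4) - 64 = 0 → quotient x^2 + 8x + 16, remainder 0.
Solve the quadratic x^2 + 8x + 16 = 0: discriminant = 8^2 - 4(1)(16) = 64 - 64 = 0.
Discriminant = 0, so a double root: x = -8/2 = -4.
Collecting all roots found:

x = -4 (multiplicity 2), x = 1, x = 4


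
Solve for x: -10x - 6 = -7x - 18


Starting with: -10x - 6 = -7x - 18
Move all x terms to left: (-10 + 7)x = -18 + 6
Simplify: -3x = -12
Divide both sides by -3: x = 4

x = 4


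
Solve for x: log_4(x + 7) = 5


Convert to exponential form: x + 7 = 4^5 = 1024
x = 1024 - 7 = 1017
Check: log_4(1017 + 7) = log_4(1024) = log_4(1024) = 5 ✓

x = 1017


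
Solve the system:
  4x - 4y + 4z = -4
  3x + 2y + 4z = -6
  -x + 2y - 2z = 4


Using Cramer's rule. Expand each determinant along the first row.
D  = 4*[2*(-2) - 4*2] - (-4)*[3*(-2) - 4*(-1)] + 4*[3*2 - 2*(-1)]
  = 4*(-12) - (-4)*(-2) + 4*(8) = -24
Dx = (-4)*[2*(-2) - 4*2] - (-4)*[(-6)*(-2) - 4*4] + 4*[(-6)*2 - 2*4]
  = (-4)*(-12) - (-4)*(-4) + 4*(-20) = -48
Dy = 4*[(-6)*(-2) - 4*4] - (-4)*[3*(-2) - 4*(-1)] + 4*[3*4 - (-6)*(-1)]
  = 4*(-4) - (-4)*(-2) + 4*(6) = 0
Dz = 4*[2*4 - (-6)*2] - (-4)*[3*4 - (-6)*(-1)] + (-4)*[3*2 - 2*(-1)]
  = 4*(20) - (-4)*(6) + (-4)*(8) = 72
x = Dx/D = -48/-24 = 2, y = Dy/D = 0/-24 = 0, z = Dz/D = 72/-24 = -3
Check eq1: (4)(2) + (-4)(0) + (4)(-3) = -4 = -4 ✓
Check eq2: (3)(2) + (2)(0) + (4)(-3) = -6 = -6 ✓
Check eq3: (-1)(2) + (2)(0) + (-2)(-3) = 4 = 4 ✓

x = 2, y = 0, z = -3


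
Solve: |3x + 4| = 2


An absolute value equation |expr| = 2 gives two cases:
Case 1: 3x + 4 = 2
  3x = -2, so x = -2/3
Case 2: 3x + 4 = -2
  3x = -6, so x = -2

x = -2, x = -2/3


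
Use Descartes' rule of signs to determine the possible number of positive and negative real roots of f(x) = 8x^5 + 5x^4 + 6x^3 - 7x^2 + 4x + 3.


Descartes' rule of signs:

For positive roots, count sign changes in f(x) = 8x^5 + 5x^4 + 6x^3 - 7x^2 + 4x + 3:
Signs of coefficients: +, +, +, -, +, +
Number of sign changes: 2
Possible positive real roots: 2, 0

For negative roots, examine f(-x) = -8x^5 + 5x^4 - 6x^3 - 7x^2 - 4x + 3:
Signs of coefficients: -, +, -, -, -, +
Number of sign changes: 3
Possible negative real roots: 3, 1

Positive roots: 2 or 0; Negative roots: 3 or 1


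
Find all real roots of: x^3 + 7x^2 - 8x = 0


The constant term is 0, so x = 0 is a root. Factor out x:
  x(x^2 + 7x - 8) = 0
Solve the quadratic x^2 + 7x - 8 = 0: discriminant = 7^2 - 4(1)(-8) = 49 + 32 = 81.
sqrt(81) = 9, so x = (-7 ± 9)/2: x = 1 or x = -8.

x = -8, x = 0, x = 1


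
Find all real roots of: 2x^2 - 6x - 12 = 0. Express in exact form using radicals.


Using the quadratic formula: x = (-b ± sqrt(b^2 - 4ac)) / (2a)
Here a = 2, b = -6, c = -12
Discriminant = b^2 - 4ac = (-6)^2 - 4(2)(-12) = 36 + 96 = 132
Since discriminant = 132 > 0, there are two real roots.
x = (6 ± 2*sqrt(33)) / 4
Simplifying: x = (3 ± sqrt(33)) / 2
Numerically: x ≈ 4.3723 or x ≈ -1.3723

x = (3 + sqrt(33)) / 2 or x = (3 - sqrt(33)) / 2


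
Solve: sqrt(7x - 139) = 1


Square both sides: 7x - 139 = 1^2 = 1
7x = 1 + 139 = 140
x = 20
Check: sqrt(7*20 - 139) = sqrt(1) = 1 ✓

x = 20


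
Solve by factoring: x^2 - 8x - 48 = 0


We need two numbers that multiply to -48 and add to -8.
Those numbers are -12 and 4 (since (-12) * 4 = -48 and (-12) + 4 = -8).
So x^2 - 8x - 48 = (x - 12)(x + 4) = 0
Setting each factor to zero: x = 12 or x = -4

x = -4, x = 12


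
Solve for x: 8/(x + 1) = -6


Multiply both sides by (x + 1): 8 = -6(x + 1)
Distribute: 8 = -6x - 6
-6x = 8 + 6 = 14
x = -7/3

x = -7/3


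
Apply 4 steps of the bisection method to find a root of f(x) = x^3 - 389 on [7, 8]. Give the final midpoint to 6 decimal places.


f(x) = x^3 - 389
f(7) = -46 < 0
f(8) = 123 > 0

Step 1: midpoint = (7.000000 + 8.000000)/2 = 7.500000
  f(7.500000) = 32.875000
  f(mid) > 0, so root is in [7.000000, 7.500000]

Step 2: midpoint = (7.000000 + 7.500000)/2 = 7.250000
  f(7.250000) = -7.921875
  f(mid) < 0, so root is in [7.250000, 7.500000]

Step 3: midpoint = (7.250000 + 7.500000)/2 = 7.375000
  f(7.375000) = 12.130859
  f(mid) > 0, so root is in [7.250000, 7.375000]

Step 4: midpoint = (7.250000 + 7.375000)/2 = 7.312500
  f(7.312500) = 2.018799
  f(mid) > 0, so root is in [7.250000, 7.312500]

midpoint = 7.312500


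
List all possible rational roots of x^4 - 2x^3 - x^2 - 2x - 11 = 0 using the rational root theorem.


Rational root theorem: possible roots are ±p/q where:
  p divides the constant term (-11): p ∈ {1, 11}
  q divides the leading coefficient (1): q ∈ {1}

All possible rational roots: -11, -1, 1, 11

-11, -1, 1, 11


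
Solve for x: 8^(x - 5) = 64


Express both sides with the same base.
64 = 8^2
Since the bases match, equate exponents: x - 5 = 2
So x = 2 - (-5) = 7

x = 7


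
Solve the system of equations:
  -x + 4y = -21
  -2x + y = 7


Using Cramer's rule:
Determinant D = (-1)(1) - (-2)(4) = -1 + 8 = 7
Dx = (-21)(1) - (7)(4) = -21 - 28 = -49
Dy = (-1)(7) - (-2)(-21) = -7 - 42 = -49
x = Dx/D = -49/7 = -7
y = Dy/D = -49/7 = -7

x = -7, y = -7


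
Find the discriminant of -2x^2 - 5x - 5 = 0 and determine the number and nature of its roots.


For ax^2 + bx + c = 0, discriminant D = b^2 - 4ac
Here a = -2, b = -5, c = -5
D = (-5)^2 - 4(-2)(-5) = 25 - 40 = -15

D = -15 < 0
The equation has no real roots (2 complex conjugate roots).

Discriminant = -15, no real roots (2 complex conjugate roots)


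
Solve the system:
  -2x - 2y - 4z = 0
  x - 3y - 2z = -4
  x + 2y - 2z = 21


Using Cramer's rule. Expand each determinant along the first row.
D  = (-2)*[(-3)*(-2) - (-2)*2] - (-2)*[1*(-2) - (-2)*1] + (-4)*[1*2 - (-3)*1]
  = (-2)*(10) - (-2)*(0) + (-4)*(5) = -40
Dx = 0*[(-3)*(-2) - (-2)*2] - (-2)*[(-4)*(-2) - (-2)*21] + (-4)*[(-4)*2 - (-3)*21]
  = 0*(10) - (-2)*(50) + (-4)*(55) = -120
Dy = (-2)*[(-4)*(-2) - (-2)*21] - 0*[1*(-2) - (-2)*1] + (-4)*[1*21 - (-4)*1]
  = (-2)*(50) - 0*(0) + (-4)*(25) = -200
Dz = (-2)*[(-3)*21 - (-4)*2] - (-2)*[1*21 - (-4)*1] + 0*[1*2 - (-3)*1]
  = (-2)*(-55) - (-2)*(25) + 0*(5) = 160
x = Dx/D = -120/-40 = 3, y = Dy/D = -200/-40 = 5, z = Dz/D = 160/-40 = -4
Check eq1: (-2)(3) + (-2)(5) + (-4)(-4) = 0 = 0 ✓
Check eq2: (1)(3) + (-3)(5) + (-2)(-4) = -4 = -4 ✓
Check eq3: (1)(3) + (2)(5) + (-2)(-4) = 21 = 21 ✓

x = 3, y = 5, z = -4


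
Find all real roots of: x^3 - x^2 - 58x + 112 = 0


Let p(x) = x^3 - x^2 - 58x + 112. By the rational root theorem (leading coefficient 1), any rational root is an integer divisor of 112: try ±1, ±2, ... in turn.
Test x = 1: value = 54 ≠ 0.
Test x = -1: value = 168 ≠ 0.
Test x = 2: value = 0 ✓, so (x - 2) is a factor.
Synthetic division by (x - 2): bring down 1; 1(2) - 1 = 1; 1(2) - 58 = -56; (-56)(2) + 112 = 0 → quotient x^2 + x - 56, remainder 0.
Solve the quadratic x^2 + x - 56 = 0: discriminant = 1^2 - 4(1)(-56) = 1 + 224 = 225.
sqrt(225) = 15, so x = (-1 ± 15)/2: x = 7 or x = -8.

x = -8, x = 2, x = 7


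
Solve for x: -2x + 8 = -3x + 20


Starting with: -2x + 8 = -3x + 20
Move all x terms to left: (-2 + 3)x = 20 - 8
Simplify: x = 12
Divide both sides by 1: x = 12

x = 12


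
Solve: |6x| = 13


An absolute value equation |expr| = 13 gives two cases:
Case 1: 6x = 13
  6x = 13, so x = 13/6
Case 2: 6x = -13
  6x = -13, so x = -13/6

x = -13/6, x = 13/6


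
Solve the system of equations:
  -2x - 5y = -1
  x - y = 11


Using Cramer's rule:
Determinant D = (-2)(-1) - (1)(-5) = 2 + 5 = 7
Dx = (-1)(-1) - (11)(-5) = 1 + 55 = 56
Dy = (-2)(11) - (1)(-1) = -22 + 1 = -21
x = Dx/D = 56/7 = 8
y = Dy/D = -21/7 = -3

x = 8, y = -3


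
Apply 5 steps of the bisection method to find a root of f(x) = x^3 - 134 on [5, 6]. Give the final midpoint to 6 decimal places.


f(x) = x^3 - 134
f(5) = -9 < 0
f(6) = 82 > 0

Step 1: midpoint = (5.000000 + 6.000000)/2 = 5.500000
  f(5.500000) = 32.375000
  f(mid) > 0, so root is in [5.000000, 5.500000]

Step 2: midpoint = (5.000000 + 5.500000)/2 = 5.250000
  f(5.250000) = 10.703125
  f(mid) > 0, so root is in [5.000000, 5.250000]

Step 3: midpoint = (5.000000 + 5.250000)/2 = 5.125000
  f(5.125000) = 0.611328
  f(mid) > 0, so root is in [5.000000, 5.125000]

Step 4: midpoint = (5.000000 + 5.125000)/2 = 5.062500
  f(5.062500) = -4.253662
  f(mid) < 0, so root is in [5.062500, 5.125000]

Step 5: midpoint = (5.062500 + 5.125000)/2 = 5.093750
  f(5.093750) = -1.836090
  f(mid) < 0, so root is in [5.093750, 5.125000]

midpoint = 5.093750


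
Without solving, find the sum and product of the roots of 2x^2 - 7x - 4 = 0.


By Vieta's formulas for ax^2 + bx + c = 0:
  Sum of roots = -b/a
  Product of roots = c/a

Here a = 2, b = -7, c = -4
Sum = -(-7)/2 = 7/2
Product = -4/2 = -2

Sum = 7/2, Product = -2


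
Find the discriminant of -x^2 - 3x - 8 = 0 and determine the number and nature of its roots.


For ax^2 + bx + c = 0, discriminant D = b^2 - 4ac
Here a = -1, b = -3, c = -8
D = (-3)^2 - 4(-1)(-8) = 9 - 32 = -23

D = -23 < 0
The equation has no real roots (2 complex conjugate roots).

Discriminant = -23, no real roots (2 complex conjugate roots)


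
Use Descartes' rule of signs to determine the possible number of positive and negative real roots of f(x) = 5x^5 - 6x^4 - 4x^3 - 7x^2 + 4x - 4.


Descartes' rule of signs:

For positive roots, count sign changes in f(x) = 5x^5 - 6x^4 - 4x^3 - 7x^2 + 4x - 4:
Signs of coefficients: +, -, -, -, +, -
Number of sign changes: 3
Possible positive real roots: 3, 1

For negative roots, examine f(-x) = -5x^5 - 6x^4 + 4x^3 - 7x^2 - 4x - 4:
Signs of coefficients: -, -, +, -, -, -
Number of sign changes: 2
Possible negative real roots: 2, 0

Positive roots: 3 or 1; Negative roots: 2 or 0


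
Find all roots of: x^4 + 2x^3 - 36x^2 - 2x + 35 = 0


Let p(x) = x^4 + 2x^3 - 36x^2 - 2x + 35. By the rational root theorem (leading coefficient 1), any rational root is an integer divisor of 35: try ±1, ±2, ... in turn.
Test x = 1: value = 0 ✓, so (x - 1) is a factor.
Synthetic division by (x - 1): bring down 1; 1(1) + 2 = 3; 3(1) - 36 = -33; (-33)(1) - 2 = -35; (-35)(1) + 35 = 0 → quotient x^3 + 3x^2 - 33x - 35, remainder 0.
Continue with the quotient x^3 + 3x^2 - 33x - 35 (candidates must divide 35; re-test x = 1 first in case it repeats).
Test x = 1: value = -64 ≠ 0.
Test x = -1: value = 0 ✓, so (x + 1) is a factor.
Synthetic division by (x + 1): bring down 1; 1(-1) + 3 = 2; 2(-1) - 33 = -35; (-35)(-1) - 35 = 0 → quotient x^2 + 2x - 35, remainder 0.
Solve the quadratic x^2 + 2x - 35 = 0: discriminant = 2^2 - 4(1)(-35) = 4 + 140 = 144.
sqrt(144) = 12, so x = (-2 ± 12)/2: x = 5 or x = -7.
Collecting all roots found:

x = -7, x = -1, x = 1, x = 5


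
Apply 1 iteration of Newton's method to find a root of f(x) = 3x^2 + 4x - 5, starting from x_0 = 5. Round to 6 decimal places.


Newton's method: x_(n+1) = x_n - f(x_n)/f'(x_n)
f(x) = 3x^2 + 4x - 5
f'(x) = 6x + 4

Iteration 1:
  f(5.000000) = 90.000000
  f'(5.000000) = 34.000000
  x_1 = 5.000000 - (90.000000)/(34.000000) = 2.352941

x_1 = 2.352941


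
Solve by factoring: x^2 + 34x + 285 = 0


We need two numbers that multiply to 285 and add to 34.
Those numbers are 19 and 15 (since 19 * 15 = 285 and 19 + 15 = 34).
So x^2 + 34x + 285 = (x + 19)(x + 15) = 0
Setting each factor to zero: x = -19 or x = -15

x = -19, x = -15


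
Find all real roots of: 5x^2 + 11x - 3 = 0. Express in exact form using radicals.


Using the quadratic formula: x = (-b ± sqrt(b^2 - 4ac)) / (2a)
Here a = 5, b = 11, c = -3
Discriminant = b^2 - 4ac = 11^2 - 4(5)(-3) = 121 + 60 = 181
Since discriminant = 181 > 0, there are two real roots.
x = (-11 ± sqrt(181)) / 10
Numerically: x ≈ 0.2454 or x ≈ -2.4454

x = (-11 + sqrt(181)) / 10 or x = (-11 - sqrt(181)) / 10


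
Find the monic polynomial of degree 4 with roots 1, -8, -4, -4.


A monic polynomial with roots 1, -8, -4, -4 is:
p(x) = (x - 1)(x + 8)(x + 4)(x + 4)
After multiplying by (x - 1): x - 1
After multiplying by (x + 8): x^2 + 7x - 8
After multiplying by (x + 4): x^3 + 11x^2 + 20x - 32
After multiplying by (x + 4): x^4 + 15x^3 + 64x^2 + 48x - 128

x^4 + 15x^3 + 64x^2 + 48x - 128


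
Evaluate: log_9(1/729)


We need the exponent such that 9^? = 1/729
9^(-3) = 1/9^3 = 1/729
Therefore log_9(1/729) = -3

-3


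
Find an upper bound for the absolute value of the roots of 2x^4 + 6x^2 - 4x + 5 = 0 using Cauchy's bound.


Cauchy's bound: all roots r satisfy |r| <= 1 + max(|a_i/a_n|) for i = 0,...,n-1
where a_n is the leading coefficient.

Coefficients: [2, 0, 6, -4, 5]
Leading coefficient a_n = 2
Ratios |a_i/a_n|: 0, 3, 2, 5/2
Maximum ratio: 3
Cauchy's bound: |r| <= 1 + 3 = 4

Upper bound = 4


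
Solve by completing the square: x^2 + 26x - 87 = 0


Start: x^2 + 26x - 87 = 0
Move constant: x^2 + 26x = 87
Half of 26 is 13, squared is 169
Add 169 to both sides: x^2 + 26x + 169 = 256
(x + 13)^2 = 256
x + 13 = ±16
x = -13 + 16 = 3 or x = -13 - 16 = -29

x = -29, x = 3


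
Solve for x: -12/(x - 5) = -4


Multiply both sides by (x - 5): -12 = -4(x - 5)
Distribute: -12 = -4x + 20
-4x = -12 - 20 = -32
x = 8

x = 8


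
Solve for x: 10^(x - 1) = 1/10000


Express both sides with the same base.
1/10000 = 10^(-4)
Since the bases match, equate exponents: x - 1 = -4
So x = -4 - (-1) = -3

x = -3


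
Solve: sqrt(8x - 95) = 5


Square both sides: 8x - 95 = 5^2 = 25
8x = 25 + 95 = 120
x = 15
Check: sqrt(8*15 - 95) = sqrt(25) = 5 ✓

x = 15


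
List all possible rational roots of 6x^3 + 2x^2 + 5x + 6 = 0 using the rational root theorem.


Rational root theorem: possible roots are ±p/q where:
  p divides the constant term (6): p ∈ {1, 2, 3, 6}
  q divides the leading coefficient (6): q ∈ {1, 2, 3, 6}

All possible rational roots: -6, -3, -2, -3/2, -1, -2/3, -1/2, -1/3, -1/6, 1/6, 1/3, 1/2, 2/3, 1, 3/2, 2, 3, 6

-6, -3, -2, -3/2, -1, -2/3, -1/2, -1/3, -1/6, 1/6, 1/3, 1/2, 2/3, 1, 3/2, 2, 3, 6


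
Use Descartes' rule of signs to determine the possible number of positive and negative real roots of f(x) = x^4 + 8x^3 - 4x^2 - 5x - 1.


Descartes' rule of signs:

For positive roots, count sign changes in f(x) = x^4 + 8x^3 - 4x^2 - 5x - 1:
Signs of coefficients: +, +, -, -, -
Number of sign changes: 1
Possible positive real roots: 1

For negative roots, examine f(-x) = x^4 - 8x^3 - 4x^2 + 5x - 1:
Signs of coefficients: +, -, -, +, -
Number of sign changes: 3
Possible negative real roots: 3, 1

Positive roots: 1; Negative roots: 3 or 1


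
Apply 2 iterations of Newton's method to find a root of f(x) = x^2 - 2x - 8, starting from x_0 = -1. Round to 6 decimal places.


Newton's method: x_(n+1) = x_n - f(x_n)/f'(x_n)
f(x) = x^2 - 2x - 8
f'(x) = 2x - 2

Iteration 1:
  f(-1.000000) = -5.000000
  f'(-1.000000) = -4.000000
  x_1 = -1.000000 - (-5.000000)/(-4.000000) = -2.250000

Iteration 2:
  f(-2.250000) = 1.562500
  f'(-2.250000) = -6.500000
  x_2 = -2.250000 - (1.562500)/(-6.500000) = -2.009615

x_2 = -2.009615


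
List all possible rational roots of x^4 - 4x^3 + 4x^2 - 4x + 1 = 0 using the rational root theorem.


Rational root theorem: possible roots are ±p/q where:
  p divides the constant term (1): p ∈ {1}
  q divides the leading coefficient (1): q ∈ {1}

All possible rational roots: -1, 1

-1, 1


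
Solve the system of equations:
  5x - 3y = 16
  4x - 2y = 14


Using Cramer's rule:
Determinant D = (5)(-2) - (4)(-3) = -10 + 12 = 2
Dx = (16)(-2) - (14)(-3) = -32 + 42 = 10
Dy = (5)(14) - (4)(16) = 70 - 64 = 6
x = Dx/D = 10/2 = 5
y = Dy/D = 6/2 = 3

x = 5, y = 3
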